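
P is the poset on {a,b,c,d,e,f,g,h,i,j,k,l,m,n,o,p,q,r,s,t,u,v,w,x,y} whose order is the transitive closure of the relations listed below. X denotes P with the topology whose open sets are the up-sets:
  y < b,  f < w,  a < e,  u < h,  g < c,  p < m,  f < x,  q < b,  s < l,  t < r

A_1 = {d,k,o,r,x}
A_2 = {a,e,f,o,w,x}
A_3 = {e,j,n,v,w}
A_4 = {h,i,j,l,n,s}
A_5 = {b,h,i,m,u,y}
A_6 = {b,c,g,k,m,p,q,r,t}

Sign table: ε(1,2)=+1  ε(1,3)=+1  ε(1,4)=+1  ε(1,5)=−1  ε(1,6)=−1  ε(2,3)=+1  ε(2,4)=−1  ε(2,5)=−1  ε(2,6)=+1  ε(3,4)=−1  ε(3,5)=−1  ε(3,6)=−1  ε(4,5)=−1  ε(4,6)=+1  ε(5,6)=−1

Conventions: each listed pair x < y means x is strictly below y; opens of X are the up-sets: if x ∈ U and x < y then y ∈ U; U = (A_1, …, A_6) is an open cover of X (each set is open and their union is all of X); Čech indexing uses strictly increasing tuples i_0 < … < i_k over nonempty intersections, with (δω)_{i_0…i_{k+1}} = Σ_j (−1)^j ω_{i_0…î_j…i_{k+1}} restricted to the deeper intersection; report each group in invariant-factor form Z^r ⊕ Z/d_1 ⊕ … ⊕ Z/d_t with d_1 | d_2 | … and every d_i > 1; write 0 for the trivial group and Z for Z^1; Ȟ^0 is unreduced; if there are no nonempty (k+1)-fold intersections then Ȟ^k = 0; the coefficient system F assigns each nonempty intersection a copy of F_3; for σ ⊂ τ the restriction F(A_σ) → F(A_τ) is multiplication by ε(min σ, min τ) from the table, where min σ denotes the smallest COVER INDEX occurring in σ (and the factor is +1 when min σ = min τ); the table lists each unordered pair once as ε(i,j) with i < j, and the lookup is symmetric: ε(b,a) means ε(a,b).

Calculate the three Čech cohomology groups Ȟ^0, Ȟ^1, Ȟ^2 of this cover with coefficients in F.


cover nerve:
  A12={o,x} A16={k,r} A23={e,w} A34={j,n} A45={h,i} A56={b,m}
C dims 6,6; δ0: rk_F3 5
Ȟ^0: (6−5)−0=1 ⇒ Z/3
Ȟ^1: (6−0)−5=1 ⇒ Z/3
Ȟ^2: (0−0)−0=0 ⇒ 0

Ȟ^0 = Z/3, Ȟ^1 = Z/3, Ȟ^2 = 0


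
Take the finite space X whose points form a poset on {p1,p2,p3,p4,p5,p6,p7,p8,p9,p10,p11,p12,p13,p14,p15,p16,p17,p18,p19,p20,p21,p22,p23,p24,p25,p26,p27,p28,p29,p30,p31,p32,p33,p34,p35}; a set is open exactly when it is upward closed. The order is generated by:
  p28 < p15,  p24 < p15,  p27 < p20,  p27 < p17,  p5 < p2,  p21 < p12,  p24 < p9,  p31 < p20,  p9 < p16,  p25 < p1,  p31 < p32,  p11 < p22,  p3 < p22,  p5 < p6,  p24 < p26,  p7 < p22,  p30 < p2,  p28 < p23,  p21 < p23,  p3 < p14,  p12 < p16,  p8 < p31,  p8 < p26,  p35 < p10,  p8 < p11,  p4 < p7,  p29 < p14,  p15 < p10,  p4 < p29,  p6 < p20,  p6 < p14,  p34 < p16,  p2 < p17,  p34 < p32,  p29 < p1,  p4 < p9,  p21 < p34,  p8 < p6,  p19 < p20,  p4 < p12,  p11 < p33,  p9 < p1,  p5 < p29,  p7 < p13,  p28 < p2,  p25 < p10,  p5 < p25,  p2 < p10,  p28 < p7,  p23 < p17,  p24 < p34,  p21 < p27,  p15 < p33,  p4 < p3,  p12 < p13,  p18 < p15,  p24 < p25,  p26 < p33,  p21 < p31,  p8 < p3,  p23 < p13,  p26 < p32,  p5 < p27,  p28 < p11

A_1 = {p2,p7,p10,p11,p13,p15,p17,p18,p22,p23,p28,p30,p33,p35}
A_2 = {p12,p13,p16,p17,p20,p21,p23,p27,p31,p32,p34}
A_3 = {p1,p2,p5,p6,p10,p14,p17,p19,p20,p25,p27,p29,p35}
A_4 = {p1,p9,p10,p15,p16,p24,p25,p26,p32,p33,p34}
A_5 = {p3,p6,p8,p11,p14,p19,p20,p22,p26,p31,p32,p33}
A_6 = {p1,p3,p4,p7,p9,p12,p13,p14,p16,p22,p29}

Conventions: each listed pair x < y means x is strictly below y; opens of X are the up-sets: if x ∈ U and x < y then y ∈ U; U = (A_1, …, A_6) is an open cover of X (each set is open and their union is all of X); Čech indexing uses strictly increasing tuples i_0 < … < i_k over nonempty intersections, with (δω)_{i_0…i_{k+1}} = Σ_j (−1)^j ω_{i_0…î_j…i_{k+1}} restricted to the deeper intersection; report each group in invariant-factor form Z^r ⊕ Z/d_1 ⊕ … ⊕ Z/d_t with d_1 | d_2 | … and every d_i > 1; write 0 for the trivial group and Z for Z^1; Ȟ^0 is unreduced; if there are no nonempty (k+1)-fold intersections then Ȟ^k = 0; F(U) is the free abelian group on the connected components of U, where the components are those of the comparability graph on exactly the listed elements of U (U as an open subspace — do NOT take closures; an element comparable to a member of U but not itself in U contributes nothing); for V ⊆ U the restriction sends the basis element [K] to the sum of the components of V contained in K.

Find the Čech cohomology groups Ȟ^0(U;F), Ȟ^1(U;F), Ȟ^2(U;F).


cover nerve:
  A12={p13,p17,p23} A13={p2,p10,p17,p35} A14={p10,p15,p33} A15={p11,p22,p33} A16={p7,p13,p22} A23={p17,p20,p27} A24={p16,p32,p34} A25={p20,p31,p32} A26={p12,p13,p16} A34={p1,p10,p25} A35={p6,p14,p19,p20} A36={p1,p14,p29} A45={p26,p32,p33} A46={p1,p9,p16} A56={p3,p14,p22}
  A123={p17} A126={p13} A134={p10} A145={p33} A156={p22} A235={p20} A245={p32} A246={p16} A346={p1} A356={p14}
components per intersection:
  A1: {p2,p7,p10,p11,p13,p15,p17,p18,p22,p23,p28,p30,p33,p35}
  A2: {p12,p13,p16,p17,p20,p21,p23,p27,p31,p32,p34}
  A3: {p1,p2,p5,p6,p10,p14,p17,p19,p20,p25,p27,p29,p35}
  A4: {p1,p9,p10,p15,p16,p24,p25,p26,p32,p33,p34}
  A5: {p3,p6,p8,p11,p14,p19,p20,p22,p26,p31,p32,p33}
  A6: {p1,p3,p4,p7,p9,p12,p13,p14,p16,p22,p29}
  A12: {p13,p17,p23}
  A13: {p2,p10,p17,p35}
  A14: {p10,p15,p33}
  A15: {p11,p22,p33}
  A16: {p7,p13,p22}
  A23: {p17,p20,p27}
  A24: {p16,p32,p34}
  A25: {p20,p31,p32}
  A26: {p12,p13,p16}
  A34: {p1,p10,p25}
  A35: {p6,p14,p19,p20}
  A36: {p1,p14,p29}
  A45: {p26,p32,p33}
  A46: {p1,p9,p16}
  A56: {p3,p14,p22}
  A123: {p17}
  A126: {p13}
  A134: {p10}
  A145: {p33}
  A156: {p22}
  A235: {p20}
  A245: {p32}
  A246: {p16}
  A346: {p1}
  A356: {p14}
C dims 6,15,10; δ0: rk 5, SNF 1^5; δ1: rk 10, SNF 1^9·2
Ȟ^0: (6−5)−0=1 ⇒ Z
Ȟ^1: (15−10)−5=0 ⇒ 0
Ȟ^2: (10−0)−10=0 plus torsion [2] ⇒ Z/2

Ȟ^0 = Z, Ȟ^1 = 0, Ȟ^2 = Z/2


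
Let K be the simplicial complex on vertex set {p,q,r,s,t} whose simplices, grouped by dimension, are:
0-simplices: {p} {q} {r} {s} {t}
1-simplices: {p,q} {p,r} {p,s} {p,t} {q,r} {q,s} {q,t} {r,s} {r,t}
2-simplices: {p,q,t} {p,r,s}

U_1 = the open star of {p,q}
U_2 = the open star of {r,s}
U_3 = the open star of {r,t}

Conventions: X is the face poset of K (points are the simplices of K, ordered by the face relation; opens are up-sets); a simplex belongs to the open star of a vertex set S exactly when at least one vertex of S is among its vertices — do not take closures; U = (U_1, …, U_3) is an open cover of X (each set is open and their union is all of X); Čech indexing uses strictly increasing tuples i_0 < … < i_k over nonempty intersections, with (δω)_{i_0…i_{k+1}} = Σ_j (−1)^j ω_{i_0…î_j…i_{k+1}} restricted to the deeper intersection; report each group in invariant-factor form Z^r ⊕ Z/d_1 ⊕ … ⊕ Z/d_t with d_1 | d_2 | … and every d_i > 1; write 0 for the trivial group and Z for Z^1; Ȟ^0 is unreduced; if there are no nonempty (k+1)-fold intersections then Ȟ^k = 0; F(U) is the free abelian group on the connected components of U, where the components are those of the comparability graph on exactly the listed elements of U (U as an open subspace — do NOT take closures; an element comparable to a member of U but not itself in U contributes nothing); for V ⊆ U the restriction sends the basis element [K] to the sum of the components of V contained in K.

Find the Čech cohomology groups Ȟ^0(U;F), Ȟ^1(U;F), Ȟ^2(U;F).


Ȟ^0 = Z, Ȟ^1 = Z^3, Ȟ^2 = 0

cover nerve:
  U1={{p},{q},{p,q},{p,r},{p,s},{p,t},{q,r},{q,s},{q,t},{p,q,t},{p,r,s}} U2={{r},{s},{p,r},{p,s},{q,r},{q,s},{r,s},{r,t},{p,r,s}} U3={{r},{t},{p,r},{p,t},{q,r},{q,t},{r,s},{r,t},{p,q,t},{p,r,s}}
  U12={{p,r},{p,s},{q,r},{q,s},{p,r,s}} U13={{p,r},{p,t},{q,r},{q,t},{p,q,t},{p,r,s}} U23={{r},{p,r},{q,r},{r,s},{r,t},{p,r,s}}
  U123={{p,r},{q,r},{p,r,s}}
components per intersection:
  U1: {{p},{q},{p,q},{p,r},{p,s},{p,t},{q,r},{q,s},{q,t},{p,q,t},{p,r,s}}
  U2: {{r},{s},{p,r},{p,s},{q,r},{q,s},{r,s},{r,t},{p,r,s}}
  U3: {{r},{t},{p,r},{p,t},{q,r},{q,t},{r,s},{r,t},{p,q,t},{p,r,s}}
  U12: {{p,r},{p,s},{p,r,s}} {{q,r}} {{q,s}}
  U13: {{p,r},{p,r,s}} {{p,t},{q,t},{p,q,t}} {{q,r}}
  U23: {{r},{p,r},{q,r},{r,s},{r,t},{p,r,s}}
  U123: {{p,r},{p,r,s}} {{q,r}}
C dims 3,7,2; δ0: rk 2, SNF 1^2; δ1: rk 2, SNF 1^2
Ȟ^0: (3−2)−0=1 ⇒ Z
Ȟ^1: (7−2)−2=3 ⇒ Z^3
Ȟ^2: (2−0)−2=0 ⇒ 0


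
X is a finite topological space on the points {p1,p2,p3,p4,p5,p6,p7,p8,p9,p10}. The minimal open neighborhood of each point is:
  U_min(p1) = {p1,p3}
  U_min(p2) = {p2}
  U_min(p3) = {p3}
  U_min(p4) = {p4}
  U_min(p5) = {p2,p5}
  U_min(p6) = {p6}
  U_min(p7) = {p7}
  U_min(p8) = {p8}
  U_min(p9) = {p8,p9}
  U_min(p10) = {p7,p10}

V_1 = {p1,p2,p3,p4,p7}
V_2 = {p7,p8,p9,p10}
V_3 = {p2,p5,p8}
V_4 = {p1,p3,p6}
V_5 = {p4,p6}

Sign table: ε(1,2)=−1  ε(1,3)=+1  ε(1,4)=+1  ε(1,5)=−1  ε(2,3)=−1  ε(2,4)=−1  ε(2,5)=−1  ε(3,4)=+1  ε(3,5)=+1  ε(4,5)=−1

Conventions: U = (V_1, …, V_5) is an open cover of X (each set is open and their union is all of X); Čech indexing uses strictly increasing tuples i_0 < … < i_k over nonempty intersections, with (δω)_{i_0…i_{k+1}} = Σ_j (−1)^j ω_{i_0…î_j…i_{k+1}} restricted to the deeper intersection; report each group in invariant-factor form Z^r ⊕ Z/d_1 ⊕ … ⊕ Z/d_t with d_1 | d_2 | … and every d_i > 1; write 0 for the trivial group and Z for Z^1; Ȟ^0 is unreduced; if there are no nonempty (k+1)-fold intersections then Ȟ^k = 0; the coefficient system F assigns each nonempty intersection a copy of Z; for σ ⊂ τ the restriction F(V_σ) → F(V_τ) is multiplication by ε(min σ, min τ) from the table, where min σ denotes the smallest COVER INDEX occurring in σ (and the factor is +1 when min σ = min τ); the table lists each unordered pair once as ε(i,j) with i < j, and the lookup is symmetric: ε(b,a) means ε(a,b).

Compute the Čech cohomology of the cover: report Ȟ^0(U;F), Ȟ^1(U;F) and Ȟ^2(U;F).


cover nerve:
  V12={p7} V13={p2} V14={p1,p3} V15={p4} V23={p8} V45={p6}
C dims 5,6; δ0: rk 4, SNF 1^4
Ȟ^0: (5−4)−0=1 ⇒ Z
Ȟ^1: (6−0)−4=2 ⇒ Z^2
Ȟ^2: (0−0)−0=0 ⇒ 0

Ȟ^0 = Z,  Ȟ^1 = Z^2,  Ȟ^2 = 0


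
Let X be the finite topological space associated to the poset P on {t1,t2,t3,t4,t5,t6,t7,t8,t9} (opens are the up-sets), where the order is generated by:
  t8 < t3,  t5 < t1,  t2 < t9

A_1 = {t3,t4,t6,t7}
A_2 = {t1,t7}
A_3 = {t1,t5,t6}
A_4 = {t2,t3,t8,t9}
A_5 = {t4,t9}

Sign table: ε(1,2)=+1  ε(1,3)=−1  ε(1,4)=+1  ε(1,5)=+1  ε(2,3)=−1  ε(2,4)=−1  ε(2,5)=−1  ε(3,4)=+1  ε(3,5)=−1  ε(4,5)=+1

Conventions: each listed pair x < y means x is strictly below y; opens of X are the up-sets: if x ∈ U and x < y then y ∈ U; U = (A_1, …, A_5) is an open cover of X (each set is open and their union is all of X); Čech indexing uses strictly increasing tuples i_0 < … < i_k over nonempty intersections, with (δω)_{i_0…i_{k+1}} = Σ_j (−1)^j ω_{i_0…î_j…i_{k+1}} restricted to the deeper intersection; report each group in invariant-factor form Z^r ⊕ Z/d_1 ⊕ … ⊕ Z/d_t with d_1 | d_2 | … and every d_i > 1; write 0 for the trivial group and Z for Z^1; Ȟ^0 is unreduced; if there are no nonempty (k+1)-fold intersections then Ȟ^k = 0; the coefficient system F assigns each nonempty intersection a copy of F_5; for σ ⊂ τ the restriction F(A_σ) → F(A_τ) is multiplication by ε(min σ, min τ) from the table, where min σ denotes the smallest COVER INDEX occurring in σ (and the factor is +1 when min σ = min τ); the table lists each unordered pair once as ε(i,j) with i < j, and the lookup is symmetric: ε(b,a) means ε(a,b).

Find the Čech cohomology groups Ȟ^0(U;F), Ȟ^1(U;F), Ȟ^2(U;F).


nerve simplices:
  A12={t7} A13={t6} A14={t3} A15={t4} A23={t1} A45={t9}
C dims 5,6; δ0: rk_F5 4
degree 0: 5−4−0 = 1 → Ȟ^0 ≅ Z/5
degree 1: 6−0−4 = 2 → Ȟ^1 ≅ Z/5 ⊕ Z/5
degree 2: 0−0−0 = 0 → Ȟ^2 ≅ 0

Ȟ^0 ≅ Z/5,  Ȟ^1 ≅ Z/5 ⊕ Z/5,  Ȟ^2 ≅ 0


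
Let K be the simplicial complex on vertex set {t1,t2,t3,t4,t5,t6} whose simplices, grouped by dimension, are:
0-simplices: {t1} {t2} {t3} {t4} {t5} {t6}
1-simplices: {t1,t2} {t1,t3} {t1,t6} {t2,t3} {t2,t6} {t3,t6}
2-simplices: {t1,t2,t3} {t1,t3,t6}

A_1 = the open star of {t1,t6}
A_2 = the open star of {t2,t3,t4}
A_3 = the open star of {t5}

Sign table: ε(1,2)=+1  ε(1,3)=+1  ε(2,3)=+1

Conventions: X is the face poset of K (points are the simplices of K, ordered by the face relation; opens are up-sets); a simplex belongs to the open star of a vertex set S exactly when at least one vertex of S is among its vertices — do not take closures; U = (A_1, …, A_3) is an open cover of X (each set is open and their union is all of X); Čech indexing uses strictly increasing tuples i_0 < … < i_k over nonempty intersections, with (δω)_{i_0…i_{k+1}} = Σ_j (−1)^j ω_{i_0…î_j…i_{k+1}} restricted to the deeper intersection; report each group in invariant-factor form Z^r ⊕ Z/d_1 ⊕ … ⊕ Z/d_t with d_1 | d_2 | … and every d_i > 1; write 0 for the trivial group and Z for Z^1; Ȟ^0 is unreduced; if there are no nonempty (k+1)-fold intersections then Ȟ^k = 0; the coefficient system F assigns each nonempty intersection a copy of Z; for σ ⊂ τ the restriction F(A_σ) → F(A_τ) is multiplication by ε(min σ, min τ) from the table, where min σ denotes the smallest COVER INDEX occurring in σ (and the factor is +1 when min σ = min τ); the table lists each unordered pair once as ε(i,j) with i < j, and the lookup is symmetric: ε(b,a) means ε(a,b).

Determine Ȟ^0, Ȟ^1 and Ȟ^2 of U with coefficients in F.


intersection data:
  A1={{t1},{t6},{t1,t2},{t1,t3},{t1,t6},{t2,t6},{t3,t6},{t1,t2,t3},{t1,t3,t6}} A2={{t2},{t3},{t4},{t1,t2},{t1,t3},{t2,t3},{t2,t6},{t3,t6},{t1,t2,t3},{t1,t3,t6}} A3={{t5}}
  A12={{t1,t2},{t1,t3},{t2,t6},{t3,t6},{t1,t2,t3},{t1,t3,t6}}
C dims 3,1; δ0: rk 1, SNF 1^1
Ȟ^0 = (3 − 1) − 0 = 2, so Ȟ^0 ≅ Z^2
Ȟ^1 = (1 − 0) − 1 = 0, so Ȟ^1 ≅ 0
Ȟ^2 = (0 − 0) − 0 = 0, so Ȟ^2 ≅ 0

Ȟ^0 = Z^2, Ȟ^1 = 0, Ȟ^2 = 0


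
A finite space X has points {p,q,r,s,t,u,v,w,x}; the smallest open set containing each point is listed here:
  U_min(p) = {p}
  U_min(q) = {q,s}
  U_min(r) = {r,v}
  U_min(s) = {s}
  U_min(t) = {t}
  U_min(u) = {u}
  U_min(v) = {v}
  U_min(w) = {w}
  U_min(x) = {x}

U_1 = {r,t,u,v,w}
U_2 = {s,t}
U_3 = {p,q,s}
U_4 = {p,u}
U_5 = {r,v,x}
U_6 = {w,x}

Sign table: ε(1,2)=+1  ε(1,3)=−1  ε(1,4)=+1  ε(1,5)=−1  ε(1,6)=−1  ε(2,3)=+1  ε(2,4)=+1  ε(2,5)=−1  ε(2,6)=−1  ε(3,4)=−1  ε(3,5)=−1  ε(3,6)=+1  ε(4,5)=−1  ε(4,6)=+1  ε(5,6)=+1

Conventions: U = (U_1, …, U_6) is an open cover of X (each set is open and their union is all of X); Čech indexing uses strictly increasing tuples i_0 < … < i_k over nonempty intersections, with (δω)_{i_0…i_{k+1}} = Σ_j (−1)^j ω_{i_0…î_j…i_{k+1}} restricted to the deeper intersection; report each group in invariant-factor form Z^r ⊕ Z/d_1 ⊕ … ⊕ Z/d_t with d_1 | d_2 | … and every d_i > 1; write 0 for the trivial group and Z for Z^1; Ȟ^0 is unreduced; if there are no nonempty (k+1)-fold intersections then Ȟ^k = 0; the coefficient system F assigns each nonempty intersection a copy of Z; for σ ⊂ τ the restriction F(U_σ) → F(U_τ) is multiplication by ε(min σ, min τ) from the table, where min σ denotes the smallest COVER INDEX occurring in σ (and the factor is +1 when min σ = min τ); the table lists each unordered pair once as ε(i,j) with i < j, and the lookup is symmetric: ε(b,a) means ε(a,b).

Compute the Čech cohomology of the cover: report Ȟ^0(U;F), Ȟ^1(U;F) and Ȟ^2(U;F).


nonempty intersections:
  U12={t} U14={u} U15={r,v} U16={w} U23={s} U34={p} U56={x}
C dims 6,7; δ0: rk 6, SNF 1^5·2
Ȟ^0: (6−6)−0=0 ⇒ 0
Ȟ^1: (7−0)−6=1 plus torsion [2] ⇒ Z ⊕ Z/2
Ȟ^2: (0−0)−0=0 ⇒ 0

Ȟ^0(U;F) ≅ 0; Ȟ^1(U;F) ≅ Z ⊕ Z/2; Ȟ^2(U;F) ≅ 0


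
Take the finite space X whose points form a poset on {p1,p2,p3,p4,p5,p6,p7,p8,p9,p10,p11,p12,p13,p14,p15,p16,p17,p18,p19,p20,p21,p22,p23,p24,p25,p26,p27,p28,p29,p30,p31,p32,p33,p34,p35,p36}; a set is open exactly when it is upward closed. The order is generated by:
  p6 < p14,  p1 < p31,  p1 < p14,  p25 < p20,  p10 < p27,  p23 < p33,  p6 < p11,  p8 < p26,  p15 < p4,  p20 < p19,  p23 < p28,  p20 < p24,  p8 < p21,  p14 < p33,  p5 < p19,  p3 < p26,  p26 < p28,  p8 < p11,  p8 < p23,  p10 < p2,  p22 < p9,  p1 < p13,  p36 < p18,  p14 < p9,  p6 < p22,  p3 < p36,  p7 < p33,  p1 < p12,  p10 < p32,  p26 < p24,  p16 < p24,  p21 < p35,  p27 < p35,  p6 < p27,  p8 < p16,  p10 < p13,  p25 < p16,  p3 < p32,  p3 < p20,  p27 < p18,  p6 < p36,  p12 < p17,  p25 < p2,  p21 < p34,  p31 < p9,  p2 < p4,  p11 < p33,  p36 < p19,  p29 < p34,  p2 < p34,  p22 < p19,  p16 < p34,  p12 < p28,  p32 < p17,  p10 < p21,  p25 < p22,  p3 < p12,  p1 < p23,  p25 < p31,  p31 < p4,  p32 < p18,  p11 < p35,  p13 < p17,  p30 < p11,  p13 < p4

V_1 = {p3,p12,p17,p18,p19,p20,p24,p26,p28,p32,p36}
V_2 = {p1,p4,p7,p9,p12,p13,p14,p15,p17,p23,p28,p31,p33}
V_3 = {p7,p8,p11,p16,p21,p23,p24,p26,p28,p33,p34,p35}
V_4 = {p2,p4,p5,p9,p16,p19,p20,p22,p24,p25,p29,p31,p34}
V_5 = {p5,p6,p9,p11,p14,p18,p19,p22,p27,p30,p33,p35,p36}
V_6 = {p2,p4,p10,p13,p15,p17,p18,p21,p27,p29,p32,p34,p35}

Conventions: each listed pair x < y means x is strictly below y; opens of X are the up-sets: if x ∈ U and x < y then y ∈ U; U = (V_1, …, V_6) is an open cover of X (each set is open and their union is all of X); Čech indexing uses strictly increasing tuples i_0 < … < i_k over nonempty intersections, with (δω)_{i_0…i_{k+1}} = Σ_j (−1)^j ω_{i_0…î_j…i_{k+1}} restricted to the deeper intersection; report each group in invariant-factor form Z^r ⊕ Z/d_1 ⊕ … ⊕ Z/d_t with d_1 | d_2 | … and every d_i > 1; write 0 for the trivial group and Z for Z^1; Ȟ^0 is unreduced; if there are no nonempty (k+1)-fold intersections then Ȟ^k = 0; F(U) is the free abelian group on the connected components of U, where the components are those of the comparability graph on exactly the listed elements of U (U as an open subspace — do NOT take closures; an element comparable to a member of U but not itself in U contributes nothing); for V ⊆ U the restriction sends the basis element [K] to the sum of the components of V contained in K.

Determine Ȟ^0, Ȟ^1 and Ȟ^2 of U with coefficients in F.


Ȟ^0 ≅ Z, Ȟ^1 ≅ 0 and Ȟ^2 ≅ Z/2

cover nerve:
  V12={p12,p17,p28} V13={p24,p26,p28} V14={p19,p20,p24} V15={p18,p19,p36} V16={p17,p18,p32} V23={p7,p23,p28,p33} V24={p4,p9,p31} V25={p9,p14,p33} V26={p4,p13,p15,p17} V34={p16,p24,p34} V35={p11,p33,p35} V36={p21,p34,p35} V45={p5,p9,p19,p22} V46={p2,p4,p29,p34} V56={p18,p27,p35}
  V123={p28} V126={p17} V134={p24} V145={p19} V156={p18} V235={p33} V245={p9} V246={p4} V346={p34} V356={p35}
components per intersection:
  V1: {p3,p12,p17,p18,p19,p20,p24,p26,p28,p32,p36}
  V2: {p1,p4,p7,p9,p12,p13,p14,p15,p17,p23,p28,p31,p33}
  V3: {p7,p8,p11,p16,p21,p23,p24,p26,p28,p33,p34,p35}
  V4: {p2,p4,p5,p9,p16,p19,p20,p22,p24,p25,p29,p31,p34}
  V5: {p5,p6,p9,p11,p14,p18,p19,p22,p27,p30,p33,p35,p36}
  V6: {p2,p4,p10,p13,p15,p17,p18,p21,p27,p29,p32,p34,p35}
  V12: {p12,p17,p28}
  V13: {p24,p26,p28}
  V14: {p19,p20,p24}
  V15: {p18,p19,p36}
  V16: {p17,p18,p32}
  V23: {p7,p23,p28,p33}
  V24: {p4,p9,p31}
  V25: {p9,p14,p33}
  V26: {p4,p13,p15,p17}
  V34: {p16,p24,p34}
  V35: {p11,p33,p35}
  V36: {p21,p34,p35}
  V45: {p5,p9,p19,p22}
  V46: {p2,p4,p29,p34}
  V56: {p18,p27,p35}
  V123: {p28}
  V126: {p17}
  V134: {p24}
  V145: {p19}
  V156: {p18}
  V235: {p33}
  V245: {p9}
  V246: {p4}
  V346: {p34}
  V356: {p35}
C dims 6,15,10; δ0: rk 5, SNF 1^5; δ1: rk 10, SNF 1^9·2
Ȟ^0: (6−5)−0=1 ⇒ Z
Ȟ^1: (15−10)−5=0 ⇒ 0
Ȟ^2: (10−0)−10=0 plus torsion [2] ⇒ Z/2


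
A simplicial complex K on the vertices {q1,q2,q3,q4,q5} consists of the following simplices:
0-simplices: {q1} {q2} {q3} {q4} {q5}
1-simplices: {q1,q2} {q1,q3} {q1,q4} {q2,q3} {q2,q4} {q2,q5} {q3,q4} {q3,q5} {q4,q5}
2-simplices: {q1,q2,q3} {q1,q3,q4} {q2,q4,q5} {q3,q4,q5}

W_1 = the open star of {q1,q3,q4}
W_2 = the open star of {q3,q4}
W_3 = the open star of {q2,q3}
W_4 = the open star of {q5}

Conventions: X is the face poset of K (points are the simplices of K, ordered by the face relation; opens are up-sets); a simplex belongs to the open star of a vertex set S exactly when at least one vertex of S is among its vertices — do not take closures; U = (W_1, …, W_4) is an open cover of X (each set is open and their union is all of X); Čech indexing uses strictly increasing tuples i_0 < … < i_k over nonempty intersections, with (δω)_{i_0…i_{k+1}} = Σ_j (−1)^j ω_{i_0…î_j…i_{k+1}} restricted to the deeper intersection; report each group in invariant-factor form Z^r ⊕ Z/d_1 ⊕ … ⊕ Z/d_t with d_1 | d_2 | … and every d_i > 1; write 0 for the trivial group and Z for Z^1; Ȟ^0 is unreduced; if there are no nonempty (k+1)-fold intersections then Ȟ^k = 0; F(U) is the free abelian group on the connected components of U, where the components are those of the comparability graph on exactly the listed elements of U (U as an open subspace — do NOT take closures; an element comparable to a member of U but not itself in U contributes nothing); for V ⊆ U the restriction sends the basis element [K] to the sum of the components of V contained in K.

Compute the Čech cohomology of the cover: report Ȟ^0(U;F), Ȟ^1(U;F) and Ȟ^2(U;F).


intersection data:
  W1={{q1},{q3},{q4},{q1,q2},{q1,q3},{q1,q4},{q2,q3},{q2,q4},{q3,q4},{q3,q5},{q4,q5},{q1,q2,q3},{q1,q3,q4},{q2,q4,q5},{q3,q4,q5}} W2={{q3},{q4},{q1,q3},{q1,q4},{q2,q3},{q2,q4},{q3,q4},{q3,q5},{q4,q5},{q1,q2,q3},{q1,q3,q4},{q2,q4,q5},{q3,q4,q5}} W3={{q2},{q3},{q1,q2},{q1,q3},{q2,q3},{q2,q4},{q2,q5},{q3,q4},{q3,q5},{q1,q2,q3},{q1,q3,q4},{q2,q4,q5},{q3,q4,q5}} W4={{q5},{q2,q5},{q3,q5},{q4,q5},{q2,q4,q5},{q3,q4,q5}}
  W12={{q3},{q4},{q1,q3},{q1,q4},{q2,q3},{q2,q4},{q3,q4},{q3,q5},{q4,q5},{q1,q2,q3},{q1,q3,q4},{q2,q4,q5},{q3,q4,q5}} W13={{q3},{q1,q2},{q1,q3},{q2,q3},{q2,q4},{q3,q4},{q3,q5},{q1,q2,q3},{q1,q3,q4},{q2,q4,q5},{q3,q4,q5}} W14={{q3,q5},{q4,q5},{q2,q4,q5},{q3,q4,q5}} W23={{q3},{q1,q3},{q2,q3},{q2,q4},{q3,q4},{q3,q5},{q1,q2,q3},{q1,q3,q4},{q2,q4,q5},{q3,q4,q5}} W24={{q3,q5},{q4,q5},{q2,q4,q5},{q3,q4,q5}} W34={{q2,q5},{q3,q5},{q2,q4,q5},{q3,q4,q5}}
  W123={{q3},{q1,q3},{q2,q3},{q2,q4},{q3,q4},{q3,q5},{q1,q2,q3},{q1,q3,q4},{q2,q4,q5},{q3,q4,q5}} W124={{q3,q5},{q4,q5},{q2,q4,q5},{q3,q4,q5}} W134={{q3,q5},{q2,q4,q5},{q3,q4,q5}} W234={{q3,q5},{q2,q4,q5},{q3,q4,q5}}
  W1234={{q3,q5},{q2,q4,q5},{q3,q4,q5}}
components per intersection:
  W1: {{q1},{q3},{q4},{q1,q2},{q1,q3},{q1,q4},{q2,q3},{q2,q4},{q3,q4},{q3,q5},{q4,q5},{q1,q2,q3},{q1,q3,q4},{q2,q4,q5},{q3,q4,q5}}
  W2: {{q3},{q4},{q1,q3},{q1,q4},{q2,q3},{q2,q4},{q3,q4},{q3,q5},{q4,q5},{q1,q2,q3},{q1,q3,q4},{q2,q4,q5},{q3,q4,q5}}
  W3: {{q2},{q3},{q1,q2},{q1,q3},{q2,q3},{q2,q4},{q2,q5},{q3,q4},{q3,q5},{q1,q2,q3},{q1,q3,q4},{q2,q4,q5},{q3,q4,q5}}
  W4: {{q5},{q2,q5},{q3,q5},{q4,q5},{q2,q4,q5},{q3,q4,q5}}
  W12: {{q3},{q4},{q1,q3},{q1,q4},{q2,q3},{q2,q4},{q3,q4},{q3,q5},{q4,q5},{q1,q2,q3},{q1,q3,q4},{q2,q4,q5},{q3,q4,q5}}
  W13: {{q3},{q1,q2},{q1,q3},{q2,q3},{q3,q4},{q3,q5},{q1,q2,q3},{q1,q3,q4},{q3,q4,q5}} {{q2,q4},{q2,q4,q5}}
  W14: {{q3,q5},{q4,q5},{q2,q4,q5},{q3,q4,q5}}
  W23: {{q3},{q1,q3},{q2,q3},{q3,q4},{q3,q5},{q1,q2,q3},{q1,q3,q4},{q3,q4,q5}} {{q2,q4},{q2,q4,q5}}
  W24: {{q3,q5},{q4,q5},{q2,q4,q5},{q3,q4,q5}}
  W34: {{q2,q5},{q2,q4,q5}} {{q3,q5},{q3,q4,q5}}
  W123: {{q3},{q1,q3},{q2,q3},{q3,q4},{q3,q5},{q1,q2,q3},{q1,q3,q4},{q3,q4,q5}} {{q2,q4},{q2,q4,q5}}
  W124: {{q3,q5},{q4,q5},{q2,q4,q5},{q3,q4,q5}}
  W134: {{q3,q5},{q3,q4,q5}} {{q2,q4,q5}}
  W234: {{q3,q5},{q3,q4,q5}} {{q2,q4,q5}}
  W1234: {{q3,q5},{q3,q4,q5}} {{q2,q4,q5}}
C dims 4,9,7,2; δ0: rk 3, SNF 1^3; δ1: rk 5, SNF 1^5; δ2: rk 2, SNF 1^2
Ȟ^0 = (4 − 3) − 0 = 1, so Ȟ^0 ≅ Z
Ȟ^1 = (9 − 5) − 3 = 1, so Ȟ^1 ≅ Z
Ȟ^2 = (7 − 2) − 5 = 0, so Ȟ^2 ≅ 0

Ȟ^0 = Z, Ȟ^1 = Z and Ȟ^2 = 0


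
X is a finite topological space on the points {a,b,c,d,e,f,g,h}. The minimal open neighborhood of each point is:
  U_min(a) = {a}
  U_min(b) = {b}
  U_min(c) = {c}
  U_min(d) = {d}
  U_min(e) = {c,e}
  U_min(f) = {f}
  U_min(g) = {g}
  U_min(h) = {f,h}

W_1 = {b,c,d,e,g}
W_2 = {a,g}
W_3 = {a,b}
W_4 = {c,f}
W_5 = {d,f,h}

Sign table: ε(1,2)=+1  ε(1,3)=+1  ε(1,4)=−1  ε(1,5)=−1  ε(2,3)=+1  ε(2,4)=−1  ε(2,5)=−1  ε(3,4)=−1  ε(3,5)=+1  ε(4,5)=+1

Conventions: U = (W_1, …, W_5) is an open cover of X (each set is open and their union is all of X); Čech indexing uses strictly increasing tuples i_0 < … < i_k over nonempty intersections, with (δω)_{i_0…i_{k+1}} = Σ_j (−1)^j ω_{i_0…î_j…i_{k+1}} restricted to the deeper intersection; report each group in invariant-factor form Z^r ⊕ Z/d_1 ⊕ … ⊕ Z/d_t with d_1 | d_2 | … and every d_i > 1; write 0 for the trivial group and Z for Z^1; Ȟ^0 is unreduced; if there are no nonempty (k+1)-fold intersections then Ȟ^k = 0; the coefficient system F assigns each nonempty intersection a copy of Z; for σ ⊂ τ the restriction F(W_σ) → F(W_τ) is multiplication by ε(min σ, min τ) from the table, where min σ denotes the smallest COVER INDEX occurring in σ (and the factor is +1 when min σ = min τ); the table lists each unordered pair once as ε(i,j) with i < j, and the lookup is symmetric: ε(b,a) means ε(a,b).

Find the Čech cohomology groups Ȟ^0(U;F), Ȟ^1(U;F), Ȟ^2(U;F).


nerve simplices:
  W12={g} W13={b} W14={c} W15={d} W23={a} W45={f}
C dims 5,6; δ0: rk 4, SNF 1^4
degree 0: 5−4−0 = 1 → Ȟ^0 ≅ Z
degree 1: 6−0−4 = 2 → Ȟ^1 ≅ Z^2
degree 2: 0−0−0 = 0 → Ȟ^2 ≅ 0

Ȟ^0 = Z, Ȟ^1 = Z^2, Ȟ^2 = 0


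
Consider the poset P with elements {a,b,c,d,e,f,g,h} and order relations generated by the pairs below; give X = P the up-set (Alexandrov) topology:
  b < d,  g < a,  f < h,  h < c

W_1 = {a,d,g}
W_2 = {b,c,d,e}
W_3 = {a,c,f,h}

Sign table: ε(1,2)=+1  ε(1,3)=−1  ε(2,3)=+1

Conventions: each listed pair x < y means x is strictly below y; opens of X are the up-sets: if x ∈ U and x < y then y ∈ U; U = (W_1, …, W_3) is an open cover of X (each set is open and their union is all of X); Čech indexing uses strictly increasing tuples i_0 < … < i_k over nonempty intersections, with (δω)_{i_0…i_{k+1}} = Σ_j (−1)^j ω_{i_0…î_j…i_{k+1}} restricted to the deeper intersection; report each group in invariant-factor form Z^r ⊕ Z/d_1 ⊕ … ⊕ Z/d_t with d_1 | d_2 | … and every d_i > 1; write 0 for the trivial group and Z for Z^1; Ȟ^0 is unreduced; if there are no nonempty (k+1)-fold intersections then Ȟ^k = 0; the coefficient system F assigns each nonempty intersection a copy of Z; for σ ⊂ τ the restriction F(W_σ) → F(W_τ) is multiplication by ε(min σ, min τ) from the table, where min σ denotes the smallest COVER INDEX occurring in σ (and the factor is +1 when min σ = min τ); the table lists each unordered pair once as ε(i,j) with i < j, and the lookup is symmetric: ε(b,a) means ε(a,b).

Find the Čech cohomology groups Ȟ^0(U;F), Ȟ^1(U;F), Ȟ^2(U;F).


nerve simplices:
  W12={d} W13={a} W23={c}
C dims 3,3; δ0: rk 3, SNF 1^2·2
degree 0: 3−3−0 = 0 → Ȟ^0 ≅ 0
degree 1: 3−0−3 = 0 plus torsion [2] → Ȟ^1 ≅ Z/2
degree 2: 0−0−0 = 0 → Ȟ^2 ≅ 0

Ȟ^0(U;F) ≅ 0,  Ȟ^1(U;F) ≅ Z/2,  Ȟ^2(U;F) ≅ 0


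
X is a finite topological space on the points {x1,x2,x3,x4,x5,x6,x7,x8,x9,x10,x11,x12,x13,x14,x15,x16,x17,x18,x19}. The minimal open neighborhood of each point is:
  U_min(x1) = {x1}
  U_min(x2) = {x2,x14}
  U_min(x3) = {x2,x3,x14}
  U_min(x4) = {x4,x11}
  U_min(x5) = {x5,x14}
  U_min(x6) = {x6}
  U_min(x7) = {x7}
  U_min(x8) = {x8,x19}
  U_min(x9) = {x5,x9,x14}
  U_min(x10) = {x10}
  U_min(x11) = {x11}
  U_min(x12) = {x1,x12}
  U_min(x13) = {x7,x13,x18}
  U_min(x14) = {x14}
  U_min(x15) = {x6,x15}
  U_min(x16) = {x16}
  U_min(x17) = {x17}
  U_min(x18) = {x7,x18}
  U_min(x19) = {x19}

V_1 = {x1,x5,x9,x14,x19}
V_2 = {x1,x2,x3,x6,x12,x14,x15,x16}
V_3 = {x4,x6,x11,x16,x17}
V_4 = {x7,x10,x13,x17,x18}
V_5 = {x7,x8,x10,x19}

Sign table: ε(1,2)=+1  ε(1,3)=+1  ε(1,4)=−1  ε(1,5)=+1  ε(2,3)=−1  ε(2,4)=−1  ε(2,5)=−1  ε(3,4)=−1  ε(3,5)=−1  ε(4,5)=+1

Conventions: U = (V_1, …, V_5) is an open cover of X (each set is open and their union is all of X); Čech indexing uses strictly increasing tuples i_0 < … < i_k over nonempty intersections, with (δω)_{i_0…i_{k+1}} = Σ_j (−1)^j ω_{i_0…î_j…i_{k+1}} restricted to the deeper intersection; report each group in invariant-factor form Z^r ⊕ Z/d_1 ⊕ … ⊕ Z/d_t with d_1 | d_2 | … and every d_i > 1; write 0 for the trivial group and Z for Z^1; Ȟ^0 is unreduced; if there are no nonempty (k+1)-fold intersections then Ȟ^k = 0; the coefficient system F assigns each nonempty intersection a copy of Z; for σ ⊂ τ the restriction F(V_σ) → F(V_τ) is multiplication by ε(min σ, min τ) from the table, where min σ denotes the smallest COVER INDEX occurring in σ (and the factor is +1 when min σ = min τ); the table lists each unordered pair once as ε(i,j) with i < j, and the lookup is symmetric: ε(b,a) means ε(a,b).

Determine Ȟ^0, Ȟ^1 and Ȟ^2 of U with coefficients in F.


nonempty intersections:
  V12={x1,x14} V15={x19} V23={x6,x16} V34={x17} V45={x7,x10}
C dims 5,5; δ0: rk 4, SNF 1^4
Ȟ^0: (5−4)−0=1 ⇒ Z
Ȟ^1: (5−0)−4=1 ⇒ Z
Ȟ^2: (0−0)−0=0 ⇒ 0

Ȟ^0 = Z, Ȟ^1 = Z and Ȟ^2 = 0


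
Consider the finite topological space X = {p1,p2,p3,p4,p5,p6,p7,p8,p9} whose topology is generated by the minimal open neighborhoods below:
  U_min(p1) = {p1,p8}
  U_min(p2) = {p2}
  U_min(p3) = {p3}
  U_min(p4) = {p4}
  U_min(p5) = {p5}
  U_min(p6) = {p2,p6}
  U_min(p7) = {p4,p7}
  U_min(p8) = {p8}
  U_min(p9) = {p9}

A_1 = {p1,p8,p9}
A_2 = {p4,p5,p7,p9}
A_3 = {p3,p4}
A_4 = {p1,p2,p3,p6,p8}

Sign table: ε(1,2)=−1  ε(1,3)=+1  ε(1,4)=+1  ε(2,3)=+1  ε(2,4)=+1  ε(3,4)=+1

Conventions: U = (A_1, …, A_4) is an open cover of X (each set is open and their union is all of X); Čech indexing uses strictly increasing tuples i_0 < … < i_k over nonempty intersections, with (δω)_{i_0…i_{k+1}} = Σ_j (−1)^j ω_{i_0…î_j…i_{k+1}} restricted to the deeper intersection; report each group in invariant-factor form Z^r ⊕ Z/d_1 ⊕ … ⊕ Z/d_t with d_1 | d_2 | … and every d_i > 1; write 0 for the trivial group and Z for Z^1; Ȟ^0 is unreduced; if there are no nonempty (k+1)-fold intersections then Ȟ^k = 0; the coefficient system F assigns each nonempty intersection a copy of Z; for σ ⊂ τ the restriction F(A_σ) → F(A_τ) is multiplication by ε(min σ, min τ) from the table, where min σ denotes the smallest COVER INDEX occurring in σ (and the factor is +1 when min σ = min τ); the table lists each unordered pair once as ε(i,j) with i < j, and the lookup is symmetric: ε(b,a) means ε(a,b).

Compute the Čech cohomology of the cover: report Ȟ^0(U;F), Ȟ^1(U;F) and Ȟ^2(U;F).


nerve of the cover:
  A12={p9} A14={p1,p8} A23={p4} A34={p3}
C dims 4,4; δ0: rk 4, SNF 1^3·2
Ȟ^0 = (4 − 4) − 0 = 0, so Ȟ^0 ≅ 0
Ȟ^1 = (4 − 0) − 4 = 0 plus torsion [2], so Ȟ^1 ≅ Z/2
Ȟ^2 = (0 − 0) − 0 = 0, so Ȟ^2 ≅ 0

Ȟ^0 = 0, Ȟ^1 = Z/2, Ȟ^2 = 0


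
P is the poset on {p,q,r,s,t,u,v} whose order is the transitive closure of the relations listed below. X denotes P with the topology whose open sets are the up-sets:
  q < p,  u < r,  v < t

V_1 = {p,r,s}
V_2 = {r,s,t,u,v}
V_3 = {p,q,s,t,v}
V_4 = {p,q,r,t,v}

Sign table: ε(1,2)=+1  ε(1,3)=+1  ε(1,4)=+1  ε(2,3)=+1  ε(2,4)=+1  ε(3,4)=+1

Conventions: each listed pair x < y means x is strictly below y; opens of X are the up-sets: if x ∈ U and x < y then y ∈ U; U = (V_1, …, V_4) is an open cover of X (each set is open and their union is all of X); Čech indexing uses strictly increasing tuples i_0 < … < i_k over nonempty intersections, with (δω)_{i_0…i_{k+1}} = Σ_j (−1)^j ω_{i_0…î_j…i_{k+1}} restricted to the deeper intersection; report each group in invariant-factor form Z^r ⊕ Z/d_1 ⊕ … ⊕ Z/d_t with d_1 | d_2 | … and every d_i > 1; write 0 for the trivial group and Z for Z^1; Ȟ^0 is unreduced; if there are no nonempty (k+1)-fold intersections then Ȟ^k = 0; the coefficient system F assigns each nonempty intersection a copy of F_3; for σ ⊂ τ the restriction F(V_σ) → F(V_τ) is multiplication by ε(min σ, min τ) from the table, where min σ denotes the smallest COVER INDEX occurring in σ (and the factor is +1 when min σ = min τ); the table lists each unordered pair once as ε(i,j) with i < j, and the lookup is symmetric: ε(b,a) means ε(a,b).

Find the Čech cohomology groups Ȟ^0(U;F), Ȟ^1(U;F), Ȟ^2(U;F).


Ȟ^0 ≅ Z/3, Ȟ^1 ≅ 0, Ȟ^2 ≅ Z/3

cover nerve:
  V12={r,s} V13={p,s} V14={p,r} V23={s,t,v} V24={r,t,v} V34={p,q,t,v}
  V123={s} V124={r} V134={p} V234={t,v}
C dims 4,6,4; δ0: rk_F3 3; δ1: rk_F3 3
Ȟ^0: (4−3)−0=1 ⇒ Z/3
Ȟ^1: (6−3)−3=0 ⇒ 0
Ȟ^2: (4−0)−3=1 ⇒ Z/3


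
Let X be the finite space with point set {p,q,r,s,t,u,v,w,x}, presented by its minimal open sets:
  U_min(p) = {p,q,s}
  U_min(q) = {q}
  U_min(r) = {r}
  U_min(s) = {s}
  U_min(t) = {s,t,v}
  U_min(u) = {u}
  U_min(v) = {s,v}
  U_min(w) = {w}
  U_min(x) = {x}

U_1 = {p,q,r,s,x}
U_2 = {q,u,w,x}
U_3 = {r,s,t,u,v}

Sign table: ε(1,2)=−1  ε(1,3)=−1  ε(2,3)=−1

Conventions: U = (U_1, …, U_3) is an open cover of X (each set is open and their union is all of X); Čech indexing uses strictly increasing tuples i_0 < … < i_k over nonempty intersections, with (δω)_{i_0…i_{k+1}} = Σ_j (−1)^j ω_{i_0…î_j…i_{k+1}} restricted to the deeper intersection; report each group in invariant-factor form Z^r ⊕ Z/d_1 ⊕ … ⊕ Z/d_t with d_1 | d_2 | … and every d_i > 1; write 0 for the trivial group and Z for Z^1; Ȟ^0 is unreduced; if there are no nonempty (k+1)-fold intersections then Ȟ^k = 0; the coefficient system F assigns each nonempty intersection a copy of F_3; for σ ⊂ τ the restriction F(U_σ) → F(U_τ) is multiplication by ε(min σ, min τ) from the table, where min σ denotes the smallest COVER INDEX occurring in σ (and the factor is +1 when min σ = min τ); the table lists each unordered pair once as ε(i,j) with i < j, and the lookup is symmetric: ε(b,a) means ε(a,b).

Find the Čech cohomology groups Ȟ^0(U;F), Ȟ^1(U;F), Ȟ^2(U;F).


Ȟ^0 ≅ 0,  Ȟ^1 ≅ 0,  Ȟ^2 ≅ 0

nerve simplices:
  U12={q,x} U13={r,s} U23={u}
C dims 3,3; δ0: rk_F3 3
degree 0: 3−3−0 = 0 → Ȟ^0 ≅ 0
degree 1: 3−0−3 = 0 → Ȟ^1 ≅ 0
degree 2: 0−0−0 = 0 → Ȟ^2 ≅ 0


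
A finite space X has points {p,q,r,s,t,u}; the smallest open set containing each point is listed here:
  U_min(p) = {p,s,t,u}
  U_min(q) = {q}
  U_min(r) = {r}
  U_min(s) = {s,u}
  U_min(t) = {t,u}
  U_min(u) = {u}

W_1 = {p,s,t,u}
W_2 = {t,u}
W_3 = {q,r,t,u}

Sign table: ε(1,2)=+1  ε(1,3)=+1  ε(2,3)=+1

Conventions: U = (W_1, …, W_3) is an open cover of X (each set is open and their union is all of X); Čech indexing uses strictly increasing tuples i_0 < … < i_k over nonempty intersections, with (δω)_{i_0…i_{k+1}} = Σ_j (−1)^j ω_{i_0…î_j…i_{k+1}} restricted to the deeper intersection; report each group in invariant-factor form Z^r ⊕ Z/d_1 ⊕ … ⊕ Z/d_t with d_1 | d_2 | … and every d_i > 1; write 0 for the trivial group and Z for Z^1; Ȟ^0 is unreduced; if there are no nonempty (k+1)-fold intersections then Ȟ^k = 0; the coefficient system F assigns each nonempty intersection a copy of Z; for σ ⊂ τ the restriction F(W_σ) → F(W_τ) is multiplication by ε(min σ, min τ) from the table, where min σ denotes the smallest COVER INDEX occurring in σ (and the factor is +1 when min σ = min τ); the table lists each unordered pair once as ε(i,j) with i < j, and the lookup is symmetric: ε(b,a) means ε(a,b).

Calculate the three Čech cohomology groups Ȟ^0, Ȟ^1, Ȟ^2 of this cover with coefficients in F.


Ȟ^0(U;F) ≅ Z,  Ȟ^1(U;F) ≅ 0,  Ȟ^2(U;F) ≅ 0

cover nerve:
  W12={t,u} W13={t,u} W23={t,u}
  W123={t,u}
C dims 3,3,1; δ0: rk 2, SNF 1^2; δ1: rk 1, SNF 1^1
Ȟ^0: (3−2)−0=1 ⇒ Z
Ȟ^1: (3−1)−2=0 ⇒ 0
Ȟ^2: (1−0)−1=0 ⇒ 0


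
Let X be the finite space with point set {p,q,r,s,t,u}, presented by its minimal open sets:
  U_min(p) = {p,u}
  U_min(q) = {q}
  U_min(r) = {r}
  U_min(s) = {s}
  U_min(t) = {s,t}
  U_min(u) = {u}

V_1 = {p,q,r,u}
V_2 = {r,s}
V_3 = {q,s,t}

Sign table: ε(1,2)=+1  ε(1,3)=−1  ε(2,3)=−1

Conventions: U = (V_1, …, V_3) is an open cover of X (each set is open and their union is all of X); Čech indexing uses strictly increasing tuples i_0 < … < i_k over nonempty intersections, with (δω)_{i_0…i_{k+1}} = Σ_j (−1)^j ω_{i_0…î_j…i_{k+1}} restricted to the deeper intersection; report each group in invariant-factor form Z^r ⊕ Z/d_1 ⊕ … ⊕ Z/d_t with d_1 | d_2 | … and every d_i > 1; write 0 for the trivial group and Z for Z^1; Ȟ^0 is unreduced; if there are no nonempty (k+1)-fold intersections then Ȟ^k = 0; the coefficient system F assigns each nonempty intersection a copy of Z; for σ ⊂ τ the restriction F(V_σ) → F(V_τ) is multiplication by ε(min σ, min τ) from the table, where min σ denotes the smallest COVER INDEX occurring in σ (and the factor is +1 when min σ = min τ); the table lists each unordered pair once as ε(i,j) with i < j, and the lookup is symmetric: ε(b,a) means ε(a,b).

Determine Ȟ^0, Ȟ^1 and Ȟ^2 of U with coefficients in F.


Ȟ^0 ≅ Z; Ȟ^1 ≅ Z; Ȟ^2 ≅ 0

intersection data:
  V12={r} V13={q} V23={s}
C dims 3,3; δ0: rk 2, SNF 1^2
Ȟ^0 = (3 − 2) − 0 = 1, so Ȟ^0 ≅ Z
Ȟ^1 = (3 − 0) − 2 = 1, so Ȟ^1 ≅ Z
Ȟ^2 = (0 − 0) − 0 = 0, so Ȟ^2 ≅ 0


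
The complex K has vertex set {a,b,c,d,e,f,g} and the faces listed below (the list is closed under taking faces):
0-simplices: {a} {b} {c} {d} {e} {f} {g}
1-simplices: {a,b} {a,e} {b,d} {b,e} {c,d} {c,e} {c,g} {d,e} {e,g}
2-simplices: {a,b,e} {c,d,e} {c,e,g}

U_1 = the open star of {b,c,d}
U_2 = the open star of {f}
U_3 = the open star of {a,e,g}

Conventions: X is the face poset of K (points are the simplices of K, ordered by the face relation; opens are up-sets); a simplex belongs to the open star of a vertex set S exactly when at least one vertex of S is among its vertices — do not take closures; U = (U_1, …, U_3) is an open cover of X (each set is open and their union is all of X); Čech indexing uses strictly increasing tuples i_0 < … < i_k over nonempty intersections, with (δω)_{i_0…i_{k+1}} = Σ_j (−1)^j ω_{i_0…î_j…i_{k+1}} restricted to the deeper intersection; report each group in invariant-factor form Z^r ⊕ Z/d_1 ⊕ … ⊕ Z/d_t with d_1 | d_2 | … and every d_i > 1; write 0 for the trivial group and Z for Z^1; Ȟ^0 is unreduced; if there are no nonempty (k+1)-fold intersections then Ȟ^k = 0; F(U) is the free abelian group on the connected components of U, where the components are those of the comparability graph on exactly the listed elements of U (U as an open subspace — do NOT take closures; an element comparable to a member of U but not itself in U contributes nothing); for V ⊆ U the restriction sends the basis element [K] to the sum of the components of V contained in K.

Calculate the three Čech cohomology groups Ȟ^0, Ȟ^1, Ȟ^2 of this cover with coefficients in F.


Ȟ^0(U;F) ≅ Z^2, Ȟ^1(U;F) ≅ Z, Ȟ^2(U;F) ≅ 0

nerve of the cover:
  U1={{b},{c},{d},{a,b},{b,d},{b,e},{c,d},{c,e},{c,g},{d,e},{a,b,e},{c,d,e},{c,e,g}} U2={{f}} U3={{a},{e},{g},{a,b},{a,e},{b,e},{c,e},{c,g},{d,e},{e,g},{a,b,e},{c,d,e},{c,e,g}}
  U13={{a,b},{b,e},{c,e},{c,g},{d,e},{a,b,e},{c,d,e},{c,e,g}}
components per intersection:
  U1: {{b},{c},{d},{a,b},{b,d},{b,e},{c,d},{c,e},{c,g},{d,e},{a,b,e},{c,d,e},{c,e,g}}
  U2: {{f}}
  U3: {{a},{e},{g},{a,b},{a,e},{b,e},{c,e},{c,g},{d,e},{e,g},{a,b,e},{c,d,e},{c,e,g}}
  U13: {{a,b},{b,e},{a,b,e}} {{c,e},{c,g},{d,e},{c,d,e},{c,e,g}}
C dims 3,2; δ0: rk 1, SNF 1^1
Ȟ^0 = (3 − 1) − 0 = 2, so Ȟ^0 ≅ Z^2
Ȟ^1 = (2 − 0) − 1 = 1, so Ȟ^1 ≅ Z
Ȟ^2 = (0 − 0) − 0 = 0, so Ȟ^2 ≅ 0


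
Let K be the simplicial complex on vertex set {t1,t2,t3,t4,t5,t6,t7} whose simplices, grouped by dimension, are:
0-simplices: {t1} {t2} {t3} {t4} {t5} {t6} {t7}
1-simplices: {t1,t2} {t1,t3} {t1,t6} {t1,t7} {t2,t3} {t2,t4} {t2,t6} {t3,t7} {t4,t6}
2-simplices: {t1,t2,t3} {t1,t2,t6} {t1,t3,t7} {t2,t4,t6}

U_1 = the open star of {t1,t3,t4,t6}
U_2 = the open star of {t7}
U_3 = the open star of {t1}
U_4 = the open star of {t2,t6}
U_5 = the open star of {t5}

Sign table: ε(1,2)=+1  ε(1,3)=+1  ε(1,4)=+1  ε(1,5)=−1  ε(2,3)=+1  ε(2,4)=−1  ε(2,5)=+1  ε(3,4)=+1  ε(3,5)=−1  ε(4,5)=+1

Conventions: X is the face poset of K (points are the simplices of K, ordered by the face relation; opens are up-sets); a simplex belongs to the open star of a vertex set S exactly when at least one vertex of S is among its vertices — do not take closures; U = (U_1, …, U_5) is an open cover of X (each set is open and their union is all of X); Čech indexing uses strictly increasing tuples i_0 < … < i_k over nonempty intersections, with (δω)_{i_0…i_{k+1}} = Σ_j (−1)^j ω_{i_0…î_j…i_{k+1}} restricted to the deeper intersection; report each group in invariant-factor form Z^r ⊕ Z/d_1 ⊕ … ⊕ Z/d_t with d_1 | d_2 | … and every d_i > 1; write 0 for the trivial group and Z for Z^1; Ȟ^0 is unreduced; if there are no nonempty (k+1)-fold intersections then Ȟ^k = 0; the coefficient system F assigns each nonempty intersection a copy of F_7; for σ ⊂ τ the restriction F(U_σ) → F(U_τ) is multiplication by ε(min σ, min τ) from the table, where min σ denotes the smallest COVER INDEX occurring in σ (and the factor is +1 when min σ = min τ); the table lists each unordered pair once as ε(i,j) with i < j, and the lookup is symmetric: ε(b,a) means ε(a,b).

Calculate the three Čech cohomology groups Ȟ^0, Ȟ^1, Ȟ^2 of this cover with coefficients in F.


nerve simplices:
  U1={{t1},{t3},{t4},{t6},{t1,t2},{t1,t3},{t1,t6},{t1,t7},{t2,t3},{t2,t4},{t2,t6},{t3,t7},{t4,t6},{t1,t2,t3},{t1,t2,t6},{t1,t3,t7},{t2,t4,t6}} U2={{t7},{t1,t7},{t3,t7},{t1,t3,t7}} U3={{t1},{t1,t2},{t1,t3},{t1,t6},{t1,t7},{t1,t2,t3},{t1,t2,t6},{t1,t3,t7}} U4={{t2},{t6},{t1,t2},{t1,t6},{t2,t3},{t2,t4},{t2,t6},{t4,t6},{t1,t2,t3},{t1,t2,t6},{t2,t4,t6}} U5={{t5}}
  U12={{t1,t7},{t3,t7},{t1,t3,t7}} U13={{t1},{t1,t2},{t1,t3},{t1,t6},{t1,t7},{t1,t2,t3},{t1,t2,t6},{t1,t3,t7}} U14={{t6},{t1,t2},{t1,t6},{t2,t3},{t2,t4},{t2,t6},{t4,t6},{t1,t2,t3},{t1,t2,t6},{t2,t4,t6}} U23={{t1,t7},{t1,t3,t7}} U34={{t1,t2},{t1,t6},{t1,t2,t3},{t1,t2,t6}}
  U123={{t1,t7},{t1,t3,t7}} U134={{t1,t2},{t1,t6},{t1,t2,t3},{t1,t2,t6}}
C dims 5,5,2; δ0: rk_F7 3; δ1: rk_F7 2
degree 0: 5−3−0 = 2 → Ȟ^0 ≅ Z/7 ⊕ Z/7
degree 1: 5−2−3 = 0 → Ȟ^1 ≅ 0
degree 2: 2−0−2 = 0 → Ȟ^2 ≅ 0

Ȟ^0 = Z/7 ⊕ Z/7, Ȟ^1 = 0 and Ȟ^2 = 0
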